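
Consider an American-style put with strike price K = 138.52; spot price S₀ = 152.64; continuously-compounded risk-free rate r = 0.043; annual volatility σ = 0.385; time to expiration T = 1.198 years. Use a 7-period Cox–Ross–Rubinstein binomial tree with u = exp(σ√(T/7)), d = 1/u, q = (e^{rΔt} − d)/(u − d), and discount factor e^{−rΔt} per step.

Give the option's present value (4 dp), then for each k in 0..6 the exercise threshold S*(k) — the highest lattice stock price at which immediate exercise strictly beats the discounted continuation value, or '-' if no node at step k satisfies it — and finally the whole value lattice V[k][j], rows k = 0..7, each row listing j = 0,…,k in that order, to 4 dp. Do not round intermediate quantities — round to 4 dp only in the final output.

price = 15.4821
boundary = - - - - 80.7206 94.6575 111.0008
tree:
15.4821
22.6858 8.0188
32.2434 12.8167 3.0130
44.1587 20.0002 5.3342 0.5779
57.7994 30.2533 9.3467 1.1269 0.0000
69.6844 43.8625 16.1691 2.1973 0.0000 0.0000
79.8195 57.7994 27.5192 4.2844 0.0000 0.0000 0.0000
88.4623 69.6844 43.8625 8.3541 0.0000 0.0000 0.0000 0.0000

Δt=0.17114, u=1.17266, d=0.85276, q=0.48336, disc=e^(-rΔt)=0.99267
k=7 terminal: V=max(K-S,0) → 88.4623 69.6844 43.8625 8.3541 0.0000 0.0000 0.0000 0.0000
k=6: j=0 S=58.7005 intr=79.8195 cont=78.8038 V=79.8195[EX]; j=1 S=80.7206 intr=57.7994 cont=56.7838 V=57.7994[EX]; j=2 S=111.0008 intr=27.5192 cont=26.5035 V=27.5192[EX]; j=3 S=152.6400 intr=0.0000 cont=4.2844 V=4.2844[hold]; j=4 S=209.8991 intr=0.0000 cont=0.0000 V=0.0000[hold]; j=5 S=288.6374 intr=0.0000 cont=0.0000 V=0.0000[hold]; j=6 S=396.9124 intr=0.0000 cont=0.0000 V=0.0000[hold]  S*(6)=111.0008
k=5: j=0 S=68.8356 intr=69.6844 cont=68.6688 V=69.6844[EX]; j=1 S=94.6575 intr=43.8625 cont=42.8468 V=43.8625[EX]; j=2 S=130.1659 intr=8.3541 cont=16.1691 V=16.1691[hold]; j=3 S=178.9944 intr=0.0000 cont=2.1973 V=2.1973[hold]; j=4 S=246.1396 intr=0.0000 cont=0.0000 V=0.0000[hold]; j=5 S=338.4727 intr=0.0000 cont=0.0000 V=0.0000[hold]  S*(5)=94.6575
k=4: j=0 S=80.7206 intr=57.7994 cont=56.7838 V=57.7994[EX]; j=1 S=111.0008 intr=27.5192 cont=30.2533 V=30.2533[hold]; j=2 S=152.6400 intr=0.0000 cont=9.3467 V=9.3467[hold]; j=3 S=209.8991 intr=0.0000 cont=1.1269 V=1.1269[hold]; j=4 S=288.6374 intr=0.0000 cont=0.0000 V=0.0000[hold]  S*(4)=80.7206
k=3: j=0 S=94.6575 intr=43.8625 cont=44.1587 V=44.1587[hold]; j=1 S=130.1659 intr=8.3541 cont=20.0002 V=20.0002[hold]; j=2 S=178.9944 intr=0.0000 cont=5.3342 V=5.3342[hold]; j=3 S=246.1396 intr=0.0000 cont=0.5779 V=0.5779[hold]  S*(3)=-
k=2: j=0 S=111.0008 intr=27.5192 cont=32.2434 V=32.2434[hold]; j=1 S=152.6400 intr=0.0000 cont=12.8167 V=12.8167[hold]; j=2 S=209.8991 intr=0.0000 cont=3.0130 V=3.0130[hold]  S*(2)=-
k=1: j=0 S=130.1659 intr=8.3541 cont=22.6858 V=22.6858[hold]; j=1 S=178.9944 intr=0.0000 cont=8.0188 V=8.0188[hold]  S*(1)=-
k=0: j=0 S=152.6400 intr=0.0000 cont=15.4821 V=15.4821[hold]  S*(0)=-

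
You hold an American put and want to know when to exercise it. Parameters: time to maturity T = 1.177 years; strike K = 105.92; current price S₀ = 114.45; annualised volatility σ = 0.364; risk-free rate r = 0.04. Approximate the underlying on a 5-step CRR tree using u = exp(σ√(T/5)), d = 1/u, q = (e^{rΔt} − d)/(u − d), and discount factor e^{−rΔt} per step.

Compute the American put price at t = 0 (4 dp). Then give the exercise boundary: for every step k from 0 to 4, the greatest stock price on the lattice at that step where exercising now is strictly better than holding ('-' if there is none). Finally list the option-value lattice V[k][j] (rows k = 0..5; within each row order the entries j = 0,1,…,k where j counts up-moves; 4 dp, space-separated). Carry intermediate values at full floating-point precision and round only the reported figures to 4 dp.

price = 11.9653
boundary = - - - 67.3782 80.3930
tree:
11.9653
18.3380 5.3679
27.1808 9.2174 1.3462
38.5418 15.5337 2.6265 0.0000
49.4497 25.5270 5.1245 0.0000 0.0000
58.5916 38.5418 9.9983 0.0000 0.0000 0.0000

Δt=0.23540  u=1.19316  d=0.83811  q=0.48261  discount=0.99063
step 5 (expiry): payoffs max(K−S,0) = 58.5916 38.5418 9.9983 0.0000 0.0000 0.0000
step 4: (k=4,j=0): S=56.4703, (K−S)⁺=49.4497, hold=48.4570 ⇒ V=49.4497 exercise | (k=4,j=1): S=80.3930, (K−S)⁺=25.5270, hold=24.5344 ⇒ V=25.5270 exercise | (k=4,j=2): S=114.4500, (K−S)⁺=0.0000, hold=5.1245 ⇒ V=5.1245 continue | (k=4,j=3): S=162.9347, (K−S)⁺=0.0000, hold=0.0000 ⇒ V=0.0000 continue | (k=4,j=4): S=231.9590, (K−S)⁺=0.0000, hold=0.0000 ⇒ V=0.0000 continue  boundary S*=80.3930
step 3: (k=3,j=0): S=67.3782, (K−S)⁺=38.5418, hold=37.5492 ⇒ V=38.5418 exercise | (k=3,j=1): S=95.9217, (K−S)⁺=9.9983, hold=15.5337 ⇒ V=15.5337 continue | (k=3,j=2): S=136.5572, (K−S)⁺=0.0000, hold=2.6265 ⇒ V=2.6265 continue | (k=3,j=3): S=194.4072, (K−S)⁺=0.0000, hold=0.0000 ⇒ V=0.0000 continue  boundary S*=67.3782
step 2: (k=2,j=0): S=80.3930, (K−S)⁺=25.5270, hold=27.1808 ⇒ V=27.1808 continue | (k=2,j=1): S=114.4500, (K−S)⁺=0.0000, hold=9.2174 ⇒ V=9.2174 continue | (k=2,j=2): S=162.9347, (K−S)⁺=0.0000, hold=1.3462 ⇒ V=1.3462 continue  boundary S*=-
step 1: (k=1,j=0): S=95.9217, (K−S)⁺=9.9983, hold=18.3380 ⇒ V=18.3380 continue | (k=1,j=1): S=136.5572, (K−S)⁺=0.0000, hold=5.3679 ⇒ V=5.3679 continue  boundary S*=-
step 0: (k=0,j=0): S=114.4500, (K−S)⁺=0.0000, hold=11.9653 ⇒ V=11.9653 continue  boundary S*=-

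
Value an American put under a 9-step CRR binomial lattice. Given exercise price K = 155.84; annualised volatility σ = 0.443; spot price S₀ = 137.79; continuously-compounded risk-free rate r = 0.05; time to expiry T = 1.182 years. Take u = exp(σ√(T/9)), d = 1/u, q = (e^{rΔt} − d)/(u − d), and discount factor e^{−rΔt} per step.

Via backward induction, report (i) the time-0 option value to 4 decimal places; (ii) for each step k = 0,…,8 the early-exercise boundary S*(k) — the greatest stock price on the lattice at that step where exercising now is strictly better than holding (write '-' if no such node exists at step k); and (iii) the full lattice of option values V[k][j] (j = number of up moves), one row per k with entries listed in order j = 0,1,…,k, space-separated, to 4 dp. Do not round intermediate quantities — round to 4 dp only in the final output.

price = 33.1857
boundary = - - - 85.1234 72.4980 85.1234 99.9475 117.3532 99.9475
tree:
33.1857
44.0493 21.8900
56.7258 30.9414 12.3995
70.7166 42.3702 19.0034 5.4262
83.3420 55.9145 28.3008 9.2072 1.4108
94.0948 70.7166 40.6701 15.3093 2.7330 0.0000
103.2528 83.3420 55.8925 24.7621 5.2943 0.0000 0.0000
111.0524 94.0948 70.7166 38.4868 10.2560 0.0000 0.0000 0.0000
117.6953 103.2528 83.3420 55.8925 19.8676 0.0000 0.0000 0.0000 0.0000
123.3529 111.0524 94.0948 70.7166 38.4868 0.0000 0.0000 0.0000 0.0000 0.0000

Δt=0.13133  u=1.17415  d=0.85168  q=0.48038  discount=0.99345
step 9 (expiry): payoffs max(K−S,0) = 123.3529 111.0524 94.0948 70.7166 38.4868 0.0000 0.0000 0.0000 0.0000 0.0000
step 8: (k=8,j=0): S=38.1447, (K−S)⁺=117.6953, hold=116.6753 ⇒ V=117.6953 exercise | (k=8,j=1): S=52.5872, (K−S)⁺=103.2528, hold=102.2328 ⇒ V=103.2528 exercise | (k=8,j=2): S=72.4980, (K−S)⁺=83.3420, hold=82.3220 ⇒ V=83.3420 exercise | (k=8,j=3): S=99.9475, (K−S)⁺=55.8925, hold=54.8725 ⇒ V=55.8925 exercise | (k=8,j=4): S=137.7900, (K−S)⁺=18.0500, hold=19.8676 ⇒ V=19.8676 continue | (k=8,j=5): S=189.9606, (K−S)⁺=0.0000, hold=0.0000 ⇒ V=0.0000 continue | (k=8,j=6): S=261.8842, (K−S)⁺=0.0000, hold=0.0000 ⇒ V=0.0000 continue | (k=8,j=7): S=361.0399, (K−S)⁺=0.0000, hold=0.0000 ⇒ V=0.0000 continue | (k=8,j=8): S=497.7382, (K−S)⁺=0.0000, hold=0.0000 ⇒ V=0.0000 continue  boundary S*=99.9475
step 7: (k=7,j=0): S=44.7876, (K−S)⁺=111.0524, hold=110.0325 ⇒ V=111.0524 exercise | (k=7,j=1): S=61.7452, (K−S)⁺=94.0948, hold=93.0748 ⇒ V=94.0948 exercise | (k=7,j=2): S=85.1234, (K−S)⁺=70.7166, hold=69.6966 ⇒ V=70.7166 exercise | (k=7,j=3): S=117.3532, (K−S)⁺=38.4868, hold=38.3343 ⇒ V=38.4868 exercise | (k=7,j=4): S=161.7859, (K−S)⁺=0.0000, hold=10.2560 ⇒ V=10.2560 continue | (k=7,j=5): S=223.0419, (K−S)⁺=0.0000, hold=0.0000 ⇒ V=0.0000 continue | (k=7,j=6): S=307.4909, (K−S)⁺=0.0000, hold=0.0000 ⇒ V=0.0000 continue | (k=7,j=7): S=423.9143, (K−S)⁺=0.0000, hold=0.0000 ⇒ V=0.0000 continue  boundary S*=117.3532
step 6: (k=6,j=0): S=52.5872, (K−S)⁺=103.2528, hold=102.2328 ⇒ V=103.2528 exercise | (k=6,j=1): S=72.4980, (K−S)⁺=83.3420, hold=82.3220 ⇒ V=83.3420 exercise | (k=6,j=2): S=99.9475, (K−S)⁺=55.8925, hold=54.8725 ⇒ V=55.8925 exercise | (k=6,j=3): S=137.7900, (K−S)⁺=18.0500, hold=24.7621 ⇒ V=24.7621 continue | (k=6,j=4): S=189.9606, (K−S)⁺=0.0000, hold=5.2943 ⇒ V=5.2943 continue | (k=6,j=5): S=261.8842, (K−S)⁺=0.0000, hold=0.0000 ⇒ V=0.0000 continue | (k=6,j=6): S=361.0399, (K−S)⁺=0.0000, hold=0.0000 ⇒ V=0.0000 continue  boundary S*=99.9475
step 5: (k=5,j=0): S=61.7452, (K−S)⁺=94.0948, hold=93.0748 ⇒ V=94.0948 exercise | (k=5,j=1): S=85.1234, (K−S)⁺=70.7166, hold=69.6966 ⇒ V=70.7166 exercise | (k=5,j=2): S=117.3532, (K−S)⁺=38.4868, hold=40.6701 ⇒ V=40.6701 continue | (k=5,j=3): S=161.7859, (K−S)⁺=0.0000, hold=15.3093 ⇒ V=15.3093 continue | (k=5,j=4): S=223.0419, (K−S)⁺=0.0000, hold=2.7330 ⇒ V=2.7330 continue | (k=5,j=5): S=307.4909, (K−S)⁺=0.0000, hold=0.0000 ⇒ V=0.0000 continue  boundary S*=85.1234
step 4: (k=4,j=0): S=72.4980, (K−S)⁺=83.3420, hold=82.3220 ⇒ V=83.3420 exercise | (k=4,j=1): S=99.9475, (K−S)⁺=55.8925, hold=55.9145 ⇒ V=55.9145 continue | (k=4,j=2): S=137.7900, (K−S)⁺=18.0500, hold=28.3008 ⇒ V=28.3008 continue | (k=4,j=3): S=189.9606, (K−S)⁺=0.0000, hold=9.2072 ⇒ V=9.2072 continue | (k=4,j=4): S=261.8842, (K−S)⁺=0.0000, hold=1.4108 ⇒ V=1.4108 continue  boundary S*=72.4980
step 3: (k=3,j=0): S=85.1234, (K−S)⁺=70.7166, hold=69.7071 ⇒ V=70.7166 exercise | (k=3,j=1): S=117.3532, (K−S)⁺=38.4868, hold=42.3702 ⇒ V=42.3702 continue | (k=3,j=2): S=161.7859, (K−S)⁺=0.0000, hold=19.0034 ⇒ V=19.0034 continue | (k=3,j=3): S=223.0419, (K−S)⁺=0.0000, hold=5.4262 ⇒ V=5.4262 continue  boundary S*=85.1234
step 2: (k=2,j=0): S=99.9475, (K−S)⁺=55.8925, hold=56.7258 ⇒ V=56.7258 continue | (k=2,j=1): S=137.7900, (K−S)⁺=18.0500, hold=30.9414 ⇒ V=30.9414 continue | (k=2,j=2): S=189.9606, (K−S)⁺=0.0000, hold=12.3995 ⇒ V=12.3995 continue  boundary S*=-
step 1: (k=1,j=0): S=117.3532, (K−S)⁺=38.4868, hold=44.0493 ⇒ V=44.0493 continue | (k=1,j=1): S=161.7859, (K−S)⁺=0.0000, hold=21.8900 ⇒ V=21.8900 continue  boundary S*=-
step 0: (k=0,j=0): S=137.7900, (K−S)⁺=18.0500, hold=33.1857 ⇒ V=33.1857 continue  boundary S*=-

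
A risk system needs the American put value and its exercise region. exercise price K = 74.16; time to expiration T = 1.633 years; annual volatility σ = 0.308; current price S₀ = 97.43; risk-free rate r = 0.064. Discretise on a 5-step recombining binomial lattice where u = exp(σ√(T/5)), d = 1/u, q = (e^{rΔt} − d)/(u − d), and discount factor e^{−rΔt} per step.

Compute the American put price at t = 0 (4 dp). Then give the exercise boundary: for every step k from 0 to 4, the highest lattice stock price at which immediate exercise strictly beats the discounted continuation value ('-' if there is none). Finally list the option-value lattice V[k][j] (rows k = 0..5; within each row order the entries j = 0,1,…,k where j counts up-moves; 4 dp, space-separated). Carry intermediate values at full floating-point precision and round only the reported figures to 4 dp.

price = 3.0601
boundary = - - - 57.4594 48.1856
tree:
3.0601
5.5540 0.8443
9.8160 1.7806 0.0000
16.7006 3.7551 0.0000 0.0000
25.9744 7.9192 0.0000 0.0000 0.0000
33.7515 16.7006 0.0000 0.0000 0.0000 0.0000

params: Δt=0.32660 u=1.19246 d=0.83860 q=0.51580 e^(-rΔt)=0.97931
t_5 payoffs: 33.7515 16.7006 0.0000 0.0000 0.0000 0.0000
t_4: node(4,0) S=48.1856 payoff=25.9744 vs cont=24.4404 → 25.9744 [stop]  node(4,1) S=68.5180 payoff=5.6420 vs cont=7.9192 → 7.9192 [wait]  node(4,2) S=97.4300 payoff=0.0000 vs cont=0.0000 → 0.0000 [wait]  node(4,3) S=138.5417 payoff=0.0000 vs cont=0.0000 → 0.0000 [wait]  node(4,4) S=197.0010 payoff=0.0000 vs cont=0.0000 → 0.0000 [wait]  ⇒ S*(4)=48.1856
t_3: node(3,0) S=57.4594 payoff=16.7006 vs cont=16.3169 → 16.7006 [stop]  node(3,1) S=81.7050 payoff=0.0000 vs cont=3.7551 → 3.7551 [wait]  node(3,2) S=116.1814 payoff=0.0000 vs cont=0.0000 → 0.0000 [wait]  node(3,3) S=165.2055 payoff=0.0000 vs cont=0.0000 → 0.0000 [wait]  ⇒ S*(3)=57.4594
t_2: node(2,0) S=68.5180 payoff=5.6420 vs cont=9.8160 → 9.8160 [wait]  node(2,1) S=97.4300 payoff=0.0000 vs cont=1.7806 → 1.7806 [wait]  node(2,2) S=138.5417 payoff=0.0000 vs cont=0.0000 → 0.0000 [wait]  ⇒ S*(2)=-
t_1: node(1,0) S=81.7050 payoff=0.0000 vs cont=5.5540 → 5.5540 [wait]  node(1,1) S=116.1814 payoff=0.0000 vs cont=0.8443 → 0.8443 [wait]  ⇒ S*(1)=-
t_0: node(0,0) S=97.4300 payoff=0.0000 vs cont=3.0601 → 3.0601 [wait]  ⇒ S*(0)=-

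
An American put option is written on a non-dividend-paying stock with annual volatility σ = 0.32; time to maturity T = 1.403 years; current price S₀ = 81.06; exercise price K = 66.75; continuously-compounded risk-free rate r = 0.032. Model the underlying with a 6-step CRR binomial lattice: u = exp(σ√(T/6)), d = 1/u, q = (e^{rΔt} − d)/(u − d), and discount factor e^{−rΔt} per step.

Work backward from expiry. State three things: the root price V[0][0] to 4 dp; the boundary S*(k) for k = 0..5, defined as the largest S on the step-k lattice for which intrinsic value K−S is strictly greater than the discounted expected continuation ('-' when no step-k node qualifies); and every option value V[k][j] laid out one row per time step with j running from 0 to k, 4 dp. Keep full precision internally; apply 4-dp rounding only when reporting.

Δt=0.23383  u=1.16735  d=0.85664  q=0.48556  discount=0.99255
step 6 (expiry): payoffs max(K−S,0) = 34.7176 23.0989 7.2659 0.0000 0.0000 0.0000 0.0000
step 5: (k=5,j=0): S=37.3932, (K−S)⁺=29.3568, hold=28.8592 ⇒ V=29.3568 exercise | (k=5,j=1): S=50.9563, (K−S)⁺=15.7937, hold=15.2961 ⇒ V=15.7937 exercise | (k=5,j=2): S=69.4391, (K−S)⁺=0.0000, hold=3.7100 ⇒ V=3.7100 continue | (k=5,j=3): S=94.6258, (K−S)⁺=0.0000, hold=0.0000 ⇒ V=0.0000 continue | (k=5,j=4): S=128.9481, (K−S)⁺=0.0000, hold=0.0000 ⇒ V=0.0000 continue | (k=5,j=5): S=175.7198, (K−S)⁺=0.0000, hold=0.0000 ⇒ V=0.0000 continue  boundary S*=50.9563
step 4: (k=4,j=0): S=43.6511, (K−S)⁺=23.0989, hold=22.6013 ⇒ V=23.0989 exercise | (k=4,j=1): S=59.4841, (K−S)⁺=7.2659, hold=9.8523 ⇒ V=9.8523 continue | (k=4,j=2): S=81.0600, (K−S)⁺=0.0000, hold=1.8943 ⇒ V=1.8943 continue | (k=4,j=3): S=110.4618, (K−S)⁺=0.0000, hold=0.0000 ⇒ V=0.0000 continue | (k=4,j=4): S=150.5282, (K−S)⁺=0.0000, hold=0.0000 ⇒ V=0.0000 continue  boundary S*=43.6511
step 3: (k=3,j=0): S=50.9563, (K−S)⁺=15.7937, hold=16.5426 ⇒ V=16.5426 continue | (k=3,j=1): S=69.4391, (K−S)⁺=0.0000, hold=5.9435 ⇒ V=5.9435 continue | (k=3,j=2): S=94.6258, (K−S)⁺=0.0000, hold=0.9672 ⇒ V=0.9672 continue | (k=3,j=3): S=128.9481, (K−S)⁺=0.0000, hold=0.0000 ⇒ V=0.0000 continue  boundary S*=-
step 2: (k=2,j=0): S=59.4841, (K−S)⁺=7.2659, hold=11.3111 ⇒ V=11.3111 continue | (k=2,j=1): S=81.0600, (K−S)⁺=0.0000, hold=3.5009 ⇒ V=3.5009 continue | (k=2,j=2): S=110.4618, (K−S)⁺=0.0000, hold=0.4939 ⇒ V=0.4939 continue  boundary S*=-
step 1: (k=1,j=0): S=69.4391, (K−S)⁺=0.0000, hold=7.4627 ⇒ V=7.4627 continue | (k=1,j=1): S=94.6258, (K−S)⁺=0.0000, hold=2.0256 ⇒ V=2.0256 continue  boundary S*=-
step 0: (k=0,j=0): S=81.0600, (K−S)⁺=0.0000, hold=4.7867 ⇒ V=4.7867 continue  boundary S*=-

price = 4.7867
boundary = - - - - 43.6511 50.9563
tree:
4.7867
7.4627 2.0256
11.3111 3.5009 0.4939
16.5426 5.9435 0.9672 0.0000
23.0989 9.8523 1.8943 0.0000 0.0000
29.3568 15.7937 3.7100 0.0000 0.0000 0.0000
34.7176 23.0989 7.2659 0.0000 0.0000 0.0000 0.0000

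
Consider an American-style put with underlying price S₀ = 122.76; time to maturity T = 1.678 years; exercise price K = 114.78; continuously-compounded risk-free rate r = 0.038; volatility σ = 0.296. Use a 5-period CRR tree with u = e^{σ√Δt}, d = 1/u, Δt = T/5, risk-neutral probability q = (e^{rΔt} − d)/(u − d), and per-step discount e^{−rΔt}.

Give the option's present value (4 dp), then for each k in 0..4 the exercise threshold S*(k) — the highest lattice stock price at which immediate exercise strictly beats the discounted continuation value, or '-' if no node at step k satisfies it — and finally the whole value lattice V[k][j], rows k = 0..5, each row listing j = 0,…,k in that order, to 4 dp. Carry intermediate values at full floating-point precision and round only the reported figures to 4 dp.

Δt=0.33560  u=1.18706  d=0.84242  q=0.49448  discount=0.98733
step 5 (expiry): payoffs max(K−S,0) = 62.6963 41.3888 11.3644 0.0000 0.0000 0.0000
step 4: (k=4,j=0): S=61.8263, (K−S)⁺=52.9537, hold=51.4993 ⇒ V=52.9537 exercise | (k=4,j=1): S=87.1194, (K−S)⁺=27.6606, hold=26.2061 ⇒ V=27.6606 exercise | (k=4,j=2): S=122.7600, (K−S)⁺=0.0000, hold=5.6722 ⇒ V=5.6722 continue | (k=4,j=3): S=172.9812, (K−S)⁺=0.0000, hold=0.0000 ⇒ V=0.0000 continue | (k=4,j=4): S=243.7478, (K−S)⁺=0.0000, hold=0.0000 ⇒ V=0.0000 continue  boundary S*=87.1194
step 3: (k=3,j=0): S=73.3912, (K−S)⁺=41.3888, hold=39.9343 ⇒ V=41.3888 exercise | (k=3,j=1): S=103.4156, (K−S)⁺=11.3644, hold=16.5751 ⇒ V=16.5751 continue | (k=3,j=2): S=145.7229, (K−S)⁺=0.0000, hold=2.8311 ⇒ V=2.8311 continue | (k=3,j=3): S=205.3382, (K−S)⁺=0.0000, hold=0.0000 ⇒ V=0.0000 continue  boundary S*=73.3912
step 2: (k=2,j=0): S=87.1194, (K−S)⁺=27.6606, hold=28.7500 ⇒ V=28.7500 continue | (k=2,j=1): S=122.7600, (K−S)⁺=0.0000, hold=9.6551 ⇒ V=9.6551 continue | (k=2,j=2): S=172.9812, (K−S)⁺=0.0000, hold=1.4130 ⇒ V=1.4130 continue  boundary S*=-
step 1: (k=1,j=0): S=103.4156, (K−S)⁺=11.3644, hold=19.0634 ⇒ V=19.0634 continue | (k=1,j=1): S=145.7229, (K−S)⁺=0.0000, hold=5.5089 ⇒ V=5.5089 continue  boundary S*=-
step 0: (k=0,j=0): S=122.7600, (K−S)⁺=0.0000, hold=12.2044 ⇒ V=12.2044 continue  boundary S*=-

price = 12.2044
boundary = - - - 73.3912 87.1194
tree:
12.2044
19.0634 5.5089
28.7500 9.6551 1.4130
41.3888 16.5751 2.8311 0.0000
52.9537 27.6606 5.6722 0.0000 0.0000
62.6963 41.3888 11.3644 0.0000 0.0000 0.0000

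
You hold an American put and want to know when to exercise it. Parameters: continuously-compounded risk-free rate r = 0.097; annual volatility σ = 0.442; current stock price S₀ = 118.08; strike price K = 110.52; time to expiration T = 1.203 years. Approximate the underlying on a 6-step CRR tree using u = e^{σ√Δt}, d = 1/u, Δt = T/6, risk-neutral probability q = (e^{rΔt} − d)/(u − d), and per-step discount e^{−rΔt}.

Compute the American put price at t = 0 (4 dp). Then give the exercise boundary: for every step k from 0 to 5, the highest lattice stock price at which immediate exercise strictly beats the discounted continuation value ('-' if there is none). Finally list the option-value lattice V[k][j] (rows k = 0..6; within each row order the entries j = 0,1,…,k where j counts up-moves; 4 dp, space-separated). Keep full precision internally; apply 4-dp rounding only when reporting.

Δt=0.20050  u=1.21886  d=0.82044  q=0.49997  discount=0.98074
step 6 (expiry): payoffs max(K−S,0) = 74.5073 57.0190 31.0379 0.0000 0.0000 0.0000 0.0000
step 5: (k=5,j=0): S=43.8944, (K−S)⁺=66.6256, hold=64.4970 ⇒ V=66.6256 exercise | (k=5,j=1): S=65.2102, (K−S)⁺=45.3098, hold=43.1811 ⇒ V=45.3098 exercise | (k=5,j=2): S=96.8775, (K−S)⁺=13.6425, hold=15.2208 ⇒ V=15.2208 continue | (k=5,j=3): S=143.9229, (K−S)⁺=0.0000, hold=0.0000 ⇒ V=0.0000 continue | (k=5,j=4): S=213.8144, (K−S)⁺=0.0000, hold=0.0000 ⇒ V=0.0000 continue | (k=5,j=5): S=317.6465, (K−S)⁺=0.0000, hold=0.0000 ⇒ V=0.0000 continue  boundary S*=65.2102
step 4: (k=4,j=0): S=53.5010, (K−S)⁺=57.0190, hold=54.8903 ⇒ V=57.0190 exercise | (k=4,j=1): S=79.4821, (K−S)⁺=31.0379, hold=29.6832 ⇒ V=31.0379 exercise | (k=4,j=2): S=118.0800, (K−S)⁺=0.0000, hold=7.4642 ⇒ V=7.4642 continue | (k=4,j=3): S=175.4217, (K−S)⁺=0.0000, hold=0.0000 ⇒ V=0.0000 continue | (k=4,j=4): S=260.6097, (K−S)⁺=0.0000, hold=0.0000 ⇒ V=0.0000 continue  boundary S*=79.4821
step 3: (k=3,j=0): S=65.2102, (K−S)⁺=45.3098, hold=43.1811 ⇒ V=45.3098 exercise | (k=3,j=1): S=96.8775, (K−S)⁺=13.6425, hold=18.8809 ⇒ V=18.8809 continue | (k=3,j=2): S=143.9229, (K−S)⁺=0.0000, hold=3.6604 ⇒ V=3.6604 continue | (k=3,j=3): S=213.8144, (K−S)⁺=0.0000, hold=0.0000 ⇒ V=0.0000 continue  boundary S*=65.2102
step 2: (k=2,j=0): S=79.4821, (K−S)⁺=31.0379, hold=31.4778 ⇒ V=31.4778 continue | (k=2,j=1): S=118.0800, (K−S)⁺=0.0000, hold=11.0540 ⇒ V=11.0540 continue | (k=2,j=2): S=175.4217, (K−S)⁺=0.0000, hold=1.7951 ⇒ V=1.7951 continue  boundary S*=-
step 1: (k=1,j=0): S=96.8775, (K−S)⁺=13.6425, hold=20.8568 ⇒ V=20.8568 continue | (k=1,j=1): S=143.9229, (K−S)⁺=0.0000, hold=6.3010 ⇒ V=6.3010 continue  boundary S*=-
step 0: (k=0,j=0): S=118.0800, (K−S)⁺=0.0000, hold=13.3178 ⇒ V=13.3178 continue  boundary S*=-

price = 13.3178
boundary = - - - 65.2102 79.4821 65.2102
tree:
13.3178
20.8568 6.3010
31.4778 11.0540 1.7951
45.3098 18.8809 3.6604 0.0000
57.0190 31.0379 7.4642 0.0000 0.0000
66.6256 45.3098 15.2208 0.0000 0.0000 0.0000
74.5073 57.0190 31.0379 0.0000 0.0000 0.0000 0.0000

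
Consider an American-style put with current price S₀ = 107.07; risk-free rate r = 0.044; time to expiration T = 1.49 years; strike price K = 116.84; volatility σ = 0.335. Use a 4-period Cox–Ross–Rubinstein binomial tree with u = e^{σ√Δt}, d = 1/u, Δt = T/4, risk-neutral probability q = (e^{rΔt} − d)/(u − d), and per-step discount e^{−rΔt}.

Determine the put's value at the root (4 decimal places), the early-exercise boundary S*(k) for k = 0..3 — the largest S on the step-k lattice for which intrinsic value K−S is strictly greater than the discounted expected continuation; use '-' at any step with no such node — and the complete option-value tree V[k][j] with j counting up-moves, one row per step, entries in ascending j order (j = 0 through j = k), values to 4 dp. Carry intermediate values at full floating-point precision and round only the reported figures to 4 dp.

Δt=0.37250, u=1.22686, d=0.81509, q=0.48919, disc=e^(-rΔt)=0.98374
k=4 terminal: V=max(K-S,0) → 69.5810 45.7062 9.7700 0.0000 0.0000
k=3: j=0 S=57.9803 intr=58.8597 cont=56.9603 V=58.8597[EX]; j=1 S=87.2714 intr=29.5686 cont=27.6692 V=29.5686[EX]; j=2 S=131.3601 intr=0.0000 cont=4.9094 V=4.9094[hold]; j=3 S=197.7220 intr=0.0000 cont=0.0000 V=0.0000[hold]  S*(3)=87.2714
k=2: j=0 S=71.1338 intr=45.7062 cont=43.8068 V=45.7062[EX]; j=1 S=107.0700 intr=9.7700 cont=17.2209 V=17.2209[hold]; j=2 S=161.1608 intr=0.0000 cont=2.4670 V=2.4670[hold]  S*(2)=71.1338
k=1: j=0 S=87.2714 intr=29.5686 cont=31.2549 V=31.2549[hold]; j=1 S=131.3601 intr=0.0000 cont=9.8408 V=9.8408[hold]  S*(1)=-
k=0: j=0 S=107.0700 intr=9.7700 cont=20.4414 V=20.4414[hold]  S*(0)=-

price = 20.4414
boundary = - - 71.1338 87.2714
tree:
20.4414
31.2549 9.8408
45.7062 17.2209 2.4670
58.8597 29.5686 4.9094 0.0000
69.5810 45.7062 9.7700 0.0000 0.0000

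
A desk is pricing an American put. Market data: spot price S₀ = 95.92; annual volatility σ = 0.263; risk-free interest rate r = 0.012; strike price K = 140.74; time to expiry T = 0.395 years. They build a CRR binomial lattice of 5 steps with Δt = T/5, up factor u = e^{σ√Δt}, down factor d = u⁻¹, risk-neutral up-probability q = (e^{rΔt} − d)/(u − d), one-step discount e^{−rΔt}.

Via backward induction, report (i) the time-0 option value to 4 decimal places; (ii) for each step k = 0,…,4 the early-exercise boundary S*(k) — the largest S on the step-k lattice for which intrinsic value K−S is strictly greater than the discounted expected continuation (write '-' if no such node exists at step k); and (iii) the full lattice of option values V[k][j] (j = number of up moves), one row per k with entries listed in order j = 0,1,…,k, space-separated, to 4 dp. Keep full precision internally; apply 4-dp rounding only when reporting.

Δt=0.07900  u=1.07672  d=0.92874  q=0.48794  discount=0.99905
step 5 (expiry): payoffs max(K−S,0) = 74.4587 63.8980 51.6548 37.4608 21.0053 1.9280
step 4: (k=4,j=0): S=71.3666, (K−S)⁺=69.3734, hold=69.2401 ⇒ V=69.3734 exercise | (k=4,j=1): S=82.7374, (K−S)⁺=58.0026, hold=57.8692 ⇒ V=58.0026 exercise | (k=4,j=2): S=95.9200, (K−S)⁺=44.8200, hold=44.6866 ⇒ V=44.8200 exercise | (k=4,j=3): S=111.2030, (K−S)⁺=29.5370, hold=29.4037 ⇒ V=29.5370 exercise | (k=4,j=4): S=128.9210, (K−S)⁺=11.8190, hold=11.6857 ⇒ V=11.8190 exercise  boundary S*=128.9210
step 3: (k=3,j=0): S=76.8420, (K−S)⁺=63.8980, hold=63.7647 ⇒ V=63.8980 exercise | (k=3,j=1): S=89.0852, (K−S)⁺=51.6548, hold=51.5214 ⇒ V=51.6548 exercise | (k=3,j=2): S=103.2792, (K−S)⁺=37.4608, hold=37.3275 ⇒ V=37.4608 exercise | (k=3,j=3): S=119.7347, (K−S)⁺=21.0053, hold=20.8720 ⇒ V=21.0053 exercise  boundary S*=119.7347
step 2: (k=2,j=0): S=82.7374, (K−S)⁺=58.0026, hold=57.8692 ⇒ V=58.0026 exercise | (k=2,j=1): S=95.9200, (K−S)⁺=44.8200, hold=44.6866 ⇒ V=44.8200 exercise | (k=2,j=2): S=111.2030, (K−S)⁺=29.5370, hold=29.4037 ⇒ V=29.5370 exercise  boundary S*=111.2030
step 1: (k=1,j=0): S=89.0852, (K−S)⁺=51.6548, hold=51.5214 ⇒ V=51.6548 exercise | (k=1,j=1): S=103.2792, (K−S)⁺=37.4608, hold=37.3275 ⇒ V=37.4608 exercise  boundary S*=103.2792
step 0: (k=0,j=0): S=95.9200, (K−S)⁺=44.8200, hold=44.6866 ⇒ V=44.8200 exercise  boundary S*=95.9200

price = 44.8200
boundary = 95.9200 103.2792 111.2030 119.7347 128.9210
tree:
44.8200
51.6548 37.4608
58.0026 44.8200 29.5370
63.8980 51.6548 37.4608 21.0053
69.3734 58.0026 44.8200 29.5370 11.8190
74.4587 63.8980 51.6548 37.4608 21.0053 1.9280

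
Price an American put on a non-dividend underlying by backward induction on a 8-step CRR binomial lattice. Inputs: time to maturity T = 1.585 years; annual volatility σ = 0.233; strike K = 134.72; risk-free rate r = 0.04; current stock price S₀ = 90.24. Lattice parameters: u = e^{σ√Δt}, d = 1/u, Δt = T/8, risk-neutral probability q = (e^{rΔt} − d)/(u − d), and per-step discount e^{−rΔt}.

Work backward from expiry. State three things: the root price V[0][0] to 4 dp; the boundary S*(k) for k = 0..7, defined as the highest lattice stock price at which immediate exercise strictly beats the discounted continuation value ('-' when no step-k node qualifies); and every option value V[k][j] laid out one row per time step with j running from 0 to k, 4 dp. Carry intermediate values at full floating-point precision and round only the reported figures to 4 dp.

Δt=0.19812  u=1.10928  d=0.90149  q=0.51239  discount=0.99211
step 8 (expiry): payoffs max(K−S,0) = 95.3587 86.2858 75.1216 61.3841 44.4800 23.6795 0.0000 0.0000 0.0000
step 7: (k=7,j=0): S=43.6627, (K−S)⁺=91.0573, hold=89.9938 ⇒ V=91.0573 exercise | (k=7,j=1): S=53.7271, (K−S)⁺=80.9929, hold=79.9295 ⇒ V=80.9929 exercise | (k=7,j=2): S=66.1113, (K−S)⁺=68.6087, hold=67.5453 ⇒ V=68.6087 exercise | (k=7,j=3): S=81.3501, (K−S)⁺=53.3699, hold=52.3065 ⇒ V=53.3699 exercise | (k=7,j=4): S=100.1014, (K−S)⁺=34.6186, hold=33.5551 ⇒ V=34.6186 exercise | (k=7,j=5): S=123.1750, (K−S)⁺=11.5450, hold=11.4553 ⇒ V=11.5450 exercise | (k=7,j=6): S=151.5671, (K−S)⁺=0.0000, hold=0.0000 ⇒ V=0.0000 continue | (k=7,j=7): S=186.5037, (K−S)⁺=0.0000, hold=0.0000 ⇒ V=0.0000 continue  boundary S*=123.1750
step 6: (k=6,j=0): S=48.4342, (K−S)⁺=86.2858, hold=85.2224 ⇒ V=86.2858 exercise | (k=6,j=1): S=59.5984, (K−S)⁺=75.1216, hold=74.0582 ⇒ V=75.1216 exercise | (k=6,j=2): S=73.3359, (K−S)⁺=61.3841, hold=60.3207 ⇒ V=61.3841 exercise | (k=6,j=3): S=90.2400, (K−S)⁺=44.4800, hold=43.4166 ⇒ V=44.4800 exercise | (k=6,j=4): S=111.0405, (K−S)⁺=23.6795, hold=22.6160 ⇒ V=23.6795 exercise | (k=6,j=5): S=136.6356, (K−S)⁺=0.0000, hold=5.5851 ⇒ V=5.5851 continue | (k=6,j=6): S=168.1304, (K−S)⁺=0.0000, hold=0.0000 ⇒ V=0.0000 continue  boundary S*=111.0405
step 5: (k=5,j=0): S=53.7271, (K−S)⁺=80.9929, hold=79.9295 ⇒ V=80.9929 exercise | (k=5,j=1): S=66.1113, (K−S)⁺=68.6087, hold=67.5453 ⇒ V=68.6087 exercise | (k=5,j=2): S=81.3501, (K−S)⁺=53.3699, hold=52.3065 ⇒ V=53.3699 exercise | (k=5,j=3): S=100.1014, (K−S)⁺=34.6186, hold=33.5551 ⇒ V=34.6186 exercise | (k=5,j=4): S=123.1750, (K−S)⁺=11.5450, hold=14.2944 ⇒ V=14.2944 continue | (k=5,j=5): S=151.5671, (K−S)⁺=0.0000, hold=2.7019 ⇒ V=2.7019 continue  boundary S*=100.1014
step 4: (k=4,j=0): S=59.5984, (K−S)⁺=75.1216, hold=74.0582 ⇒ V=75.1216 exercise | (k=4,j=1): S=73.3359, (K−S)⁺=61.3841, hold=60.3207 ⇒ V=61.3841 exercise | (k=4,j=2): S=90.2400, (K−S)⁺=44.4800, hold=43.4166 ⇒ V=44.4800 exercise | (k=4,j=3): S=111.0405, (K−S)⁺=23.6795, hold=24.0137 ⇒ V=24.0137 continue | (k=4,j=4): S=136.6356, (K−S)⁺=0.0000, hold=8.2886 ⇒ V=8.2886 continue  boundary S*=90.2400
step 3: (k=3,j=0): S=66.1113, (K−S)⁺=68.6087, hold=67.5453 ⇒ V=68.6087 exercise | (k=3,j=1): S=81.3501, (K−S)⁺=53.3699, hold=52.3065 ⇒ V=53.3699 exercise | (k=3,j=2): S=100.1014, (K−S)⁺=34.6186, hold=33.7250 ⇒ V=34.6186 exercise | (k=3,j=3): S=123.1750, (K−S)⁺=11.5450, hold=15.8304 ⇒ V=15.8304 continue  boundary S*=100.1014
step 2: (k=2,j=0): S=73.3359, (K−S)⁺=61.3841, hold=60.3207 ⇒ V=61.3841 exercise | (k=2,j=1): S=90.2400, (K−S)⁺=44.4800, hold=43.4166 ⇒ V=44.4800 exercise | (k=2,j=2): S=111.0405, (K−S)⁺=23.6795, hold=24.7945 ⇒ V=24.7945 continue  boundary S*=90.2400
step 1: (k=1,j=0): S=81.3501, (K−S)⁺=53.3699, hold=52.3065 ⇒ V=53.3699 exercise | (k=1,j=1): S=100.1014, (K−S)⁺=34.6186, hold=34.1220 ⇒ V=34.6186 exercise  boundary S*=100.1014
step 0: (k=0,j=0): S=90.2400, (K−S)⁺=44.4800, hold=43.4166 ⇒ V=44.4800 exercise  boundary S*=90.2400

price = 44.4800
boundary = 90.2400 100.1014 90.2400 100.1014 90.2400 100.1014 111.0405 123.1750
tree:
44.4800
53.3699 34.6186
61.3841 44.4800 24.7945
68.6087 53.3699 34.6186 15.8304
75.1216 61.3841 44.4800 24.0137 8.2886
80.9929 68.6087 53.3699 34.6186 14.2944 2.7019
86.2858 75.1216 61.3841 44.4800 23.6795 5.5851 0.0000
91.0573 80.9929 68.6087 53.3699 34.6186 11.5450 0.0000 0.0000
95.3587 86.2858 75.1216 61.3841 44.4800 23.6795 0.0000 0.0000 0.0000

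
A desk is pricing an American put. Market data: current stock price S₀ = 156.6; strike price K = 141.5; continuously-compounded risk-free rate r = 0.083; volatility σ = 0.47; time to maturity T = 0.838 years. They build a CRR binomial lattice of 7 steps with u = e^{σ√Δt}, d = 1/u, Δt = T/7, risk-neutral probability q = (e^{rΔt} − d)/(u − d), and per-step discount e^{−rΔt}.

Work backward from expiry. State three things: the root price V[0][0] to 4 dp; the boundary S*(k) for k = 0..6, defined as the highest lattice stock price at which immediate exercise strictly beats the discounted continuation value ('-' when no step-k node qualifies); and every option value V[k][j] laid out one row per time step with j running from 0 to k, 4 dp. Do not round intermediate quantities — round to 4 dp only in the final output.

price = 15.2258
boundary = - - - 96.1432 81.7135 96.1432 113.1209
tree:
15.2258
22.6438 7.8154
32.6545 12.6860 2.9053
45.3568 20.0994 5.2286 0.5463
59.7865 30.8543 9.3151 1.0819 0.0000
72.0504 45.3568 16.3888 2.1427 0.0000 0.0000
82.4738 59.7865 28.3791 4.2433 0.0000 0.0000 0.0000
91.3327 72.0504 45.3568 8.4033 0.0000 0.0000 0.0000 0.0000

Δt=0.11971, u=1.17659, d=0.84992, q=0.49000, disc=e^(-rΔt)=0.99011
k=7 terminal: V=max(K-S,0) → 91.3327 72.0504 45.3568 8.4033 0.0000 0.0000 0.0000 0.0000
k=6: j=0 S=59.0262 intr=82.4738 cont=81.0748 V=82.4738[EX]; j=1 S=81.7135 intr=59.7865 cont=58.3875 V=59.7865[EX]; j=2 S=113.1209 intr=28.3791 cont=26.9801 V=28.3791[EX]; j=3 S=156.6000 intr=0.0000 cont=4.2433 V=4.2433[hold]; j=4 S=216.7907 intr=0.0000 cont=0.0000 V=0.0000[hold]; j=5 S=300.1163 intr=0.0000 cont=0.0000 V=0.0000[hold]; j=6 S=415.4689 intr=0.0000 cont=0.0000 V=0.0000[hold]  S*(6)=113.1209
k=5: j=0 S=69.4496 intr=72.0504 cont=70.6514 V=72.0504[EX]; j=1 S=96.1432 intr=45.3568 cont=43.9578 V=45.3568[EX]; j=2 S=133.0967 intr=8.4033 cont=16.3888 V=16.3888[hold]; j=3 S=184.2537 intr=0.0000 cont=2.1427 V=2.1427[hold]; j=4 S=255.0734 intr=0.0000 cont=0.0000 V=0.0000[hold]; j=5 S=353.1133 intr=0.0000 cont=0.0000 V=0.0000[hold]  S*(5)=96.1432
k=4: j=0 S=81.7135 intr=59.7865 cont=58.3875 V=59.7865[EX]; j=1 S=113.1209 intr=28.3791 cont=30.8543 V=30.8543[hold]; j=2 S=156.6000 intr=0.0000 cont=9.3151 V=9.3151[hold]; j=3 S=216.7907 intr=0.0000 cont=1.0819 V=1.0819[hold]; j=4 S=300.1163 intr=0.0000 cont=0.0000 V=0.0000[hold]  S*(4)=81.7135
k=3: j=0 S=96.1432 intr=45.3568 cont=45.1587 V=45.3568[EX]; j=1 S=133.0967 intr=8.4033 cont=20.0994 V=20.0994[hold]; j=2 S=184.2537 intr=0.0000 cont=5.2286 V=5.2286[hold]; j=3 S=255.0734 intr=0.0000 cont=0.5463 V=0.5463[hold]  S*(3)=96.1432
k=2: j=0 S=113.1209 intr=28.3791 cont=32.6545 V=32.6545[hold]; j=1 S=156.6000 intr=0.0000 cont=12.6860 V=12.6860[hold]; j=2 S=216.7907 intr=0.0000 cont=2.9053 V=2.9053[hold]  S*(2)=-
k=1: j=0 S=133.0967 intr=8.4033 cont=22.6438 V=22.6438[hold]; j=1 S=184.2537 intr=0.0000 cont=7.8154 V=7.8154[hold]  S*(1)=-
k=0: j=0 S=156.6000 intr=0.0000 cont=15.2258 V=15.2258[hold]  S*(0)=-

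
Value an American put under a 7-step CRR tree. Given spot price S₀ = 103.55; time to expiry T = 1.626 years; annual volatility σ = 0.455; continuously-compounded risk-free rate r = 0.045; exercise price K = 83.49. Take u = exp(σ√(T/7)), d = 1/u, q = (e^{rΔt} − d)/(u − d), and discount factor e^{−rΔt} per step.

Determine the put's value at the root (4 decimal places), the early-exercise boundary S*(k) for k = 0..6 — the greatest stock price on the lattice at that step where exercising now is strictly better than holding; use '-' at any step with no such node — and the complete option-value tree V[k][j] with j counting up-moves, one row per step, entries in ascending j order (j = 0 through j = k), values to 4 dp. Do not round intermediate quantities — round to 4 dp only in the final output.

Δt=0.23229, u=1.24519, d=0.80309, q=0.46916, disc=e^(-rΔt)=0.98960
k=7 terminal: V=max(K-S,0) → 61.1805 48.8990 29.8562 0.3303 0.0000 0.0000 0.0000 0.0000
k=6: j=0 S=27.7796 intr=55.7104 cont=54.8422 V=55.7104[EX]; j=1 S=43.0726 intr=40.4174 cont=39.5492 V=40.4174[EX]; j=2 S=66.7845 intr=16.7055 cont=15.8374 V=16.7055[EX]; j=3 S=103.5500 intr=0.0000 cont=0.1735 V=0.1735[hold]; j=4 S=160.5553 intr=0.0000 cont=0.0000 V=0.0000[hold]; j=5 S=248.9426 intr=0.0000 cont=0.0000 V=0.0000[hold]; j=6 S=385.9880 intr=0.0000 cont=0.0000 V=0.0000[hold]  S*(6)=66.7845
k=5: j=0 S=34.5910 intr=48.8990 cont=48.0308 V=48.8990[EX]; j=1 S=53.6338 intr=29.8562 cont=28.9881 V=29.8562[EX]; j=2 S=83.1597 intr=0.3303 cont=8.8563 V=8.8563[hold]; j=3 S=128.9399 intr=0.0000 cont=0.0912 V=0.0912[hold]; j=4 S=199.9226 intr=0.0000 cont=0.0000 V=0.0000[hold]; j=5 S=309.9820 intr=0.0000 cont=0.0000 V=0.0000[hold]  S*(5)=53.6338
k=4: j=0 S=43.0726 intr=40.4174 cont=39.5492 V=40.4174[EX]; j=1 S=66.7845 intr=16.7055 cont=19.7958 V=19.7958[hold]; j=2 S=103.5500 intr=0.0000 cont=4.6947 V=4.6947[hold]; j=3 S=160.5553 intr=0.0000 cont=0.0479 V=0.0479[hold]; j=4 S=248.9426 intr=0.0000 cont=0.0000 V=0.0000[hold]  S*(4)=43.0726
k=3: j=0 S=53.6338 intr=29.8562 cont=30.4228 V=30.4228[hold]; j=1 S=83.1597 intr=0.3303 cont=12.5787 V=12.5787[hold]; j=2 S=128.9399 intr=0.0000 cont=2.4884 V=2.4884[hold]; j=3 S=199.9226 intr=0.0000 cont=0.0252 V=0.0252[hold]  S*(3)=-
k=2: j=0 S=66.7845 intr=16.7055 cont=21.8218 V=21.8218[hold]; j=1 S=103.5500 intr=0.0000 cont=7.7632 V=7.7632[hold]; j=2 S=160.5553 intr=0.0000 cont=1.3189 V=1.3189[hold]  S*(2)=-
k=1: j=0 S=83.1597 intr=0.3303 cont=15.0677 V=15.0677[hold]; j=1 S=128.9399 intr=0.0000 cont=4.6905 V=4.6905[hold]  S*(1)=-
k=0: j=0 S=103.5500 intr=0.0000 cont=10.0930 V=10.0930[hold]  S*(0)=-

price = 10.0930
boundary = - - - - 43.0726 53.6338 66.7845
tree:
10.0930
15.0677 4.6905
21.8218 7.7632 1.3189
30.4228 12.5787 2.4884 0.0252
40.4174 19.7958 4.6947 0.0479 0.0000
48.8990 29.8562 8.8563 0.0912 0.0000 0.0000
55.7104 40.4174 16.7055 0.1735 0.0000 0.0000 0.0000
61.1805 48.8990 29.8562 0.3303 0.0000 0.0000 0.0000 0.0000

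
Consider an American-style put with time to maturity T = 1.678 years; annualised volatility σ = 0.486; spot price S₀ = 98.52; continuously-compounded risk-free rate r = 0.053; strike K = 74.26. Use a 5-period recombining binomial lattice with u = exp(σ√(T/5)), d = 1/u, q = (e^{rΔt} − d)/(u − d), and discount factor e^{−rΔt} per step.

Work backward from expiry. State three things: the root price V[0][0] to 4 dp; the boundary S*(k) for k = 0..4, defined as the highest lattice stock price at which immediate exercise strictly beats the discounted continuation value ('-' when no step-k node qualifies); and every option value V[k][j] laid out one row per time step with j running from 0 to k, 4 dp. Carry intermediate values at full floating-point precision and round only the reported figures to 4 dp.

params: Δt=0.33560 u=1.32518 d=0.75462 q=0.46153 e^(-rΔt)=0.98237
t_5 payoffs: 50.1522 31.9245 0.0000 0.0000 0.0000 0.0000
t_4: node(4,0) S=31.9471 payoff=42.3129 vs cont=41.0037 → 42.3129 [stop]  node(4,1) S=56.1019 payoff=18.1581 vs cont=16.8874 → 18.1581 [stop]  node(4,2) S=98.5200 payoff=0.0000 vs cont=0.0000 → 0.0000 [wait]  node(4,3) S=173.0099 payoff=0.0000 vs cont=0.0000 → 0.0000 [wait]  node(4,4) S=303.8208 payoff=0.0000 vs cont=0.0000 → 0.0000 [wait]  ⇒ S*(4)=56.1019
t_3: node(3,0) S=42.3355 payoff=31.9245 vs cont=30.6153 → 31.9245 [stop]  node(3,1) S=74.3449 payoff=0.0000 vs cont=9.6052 → 9.6052 [wait]  node(3,2) S=130.5563 payoff=0.0000 vs cont=0.0000 → 0.0000 [wait]  node(3,3) S=229.2684 payoff=0.0000 vs cont=0.0000 → 0.0000 [wait]  ⇒ S*(3)=42.3355
t_2: node(2,0) S=56.1019 payoff=18.1581 vs cont=21.2423 → 21.2423 [wait]  node(2,1) S=98.5200 payoff=0.0000 vs cont=5.0810 → 5.0810 [wait]  node(2,2) S=173.0099 payoff=0.0000 vs cont=0.0000 → 0.0000 [wait]  ⇒ S*(2)=-
t_1: node(1,0) S=74.3449 payoff=0.0000 vs cont=13.5404 → 13.5404 [wait]  node(1,1) S=130.5563 payoff=0.0000 vs cont=2.6877 → 2.6877 [wait]  ⇒ S*(1)=-
t_0: node(0,0) S=98.5200 payoff=0.0000 vs cont=8.3812 → 8.3812 [wait]  ⇒ S*(0)=-

price = 8.3812
boundary = - - - 42.3355 56.1019
tree:
8.3812
13.5404 2.6877
21.2423 5.0810 0.0000
31.9245 9.6052 0.0000 0.0000
42.3129 18.1581 0.0000 0.0000 0.0000
50.1522 31.9245 0.0000 0.0000 0.0000 0.0000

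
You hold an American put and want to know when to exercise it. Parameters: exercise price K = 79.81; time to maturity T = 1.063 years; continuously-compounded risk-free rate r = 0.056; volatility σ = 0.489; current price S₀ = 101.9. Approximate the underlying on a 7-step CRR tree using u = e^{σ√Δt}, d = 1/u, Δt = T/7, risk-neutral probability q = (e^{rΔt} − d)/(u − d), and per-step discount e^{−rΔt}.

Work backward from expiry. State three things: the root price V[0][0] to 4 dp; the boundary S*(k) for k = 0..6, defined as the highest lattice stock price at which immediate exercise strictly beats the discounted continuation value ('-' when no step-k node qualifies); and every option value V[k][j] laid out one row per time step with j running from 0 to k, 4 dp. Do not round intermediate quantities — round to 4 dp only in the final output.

price = 7.3498
boundary = - - - - 47.5490 57.5307 47.5490
tree:
7.3498
11.1794 3.2457
16.5303 5.4610 0.8534
23.6017 9.0049 1.6387 0.0000
32.2610 14.4469 3.1467 0.0000 0.0000
40.5108 22.2793 6.0423 0.0000 0.0000 0.0000
47.3293 32.2610 11.6025 0.0000 0.0000 0.0000 0.0000
52.9648 40.5108 22.2793 0.0000 0.0000 0.0000 0.0000 0.0000

Δt=0.15186, u=1.20992, d=0.82650, q=0.47478, disc=e^(-rΔt)=0.99153
k=7 terminal: V=max(K-S,0) → 52.9648 40.5108 22.2793 0.0000 0.0000 0.0000 0.0000 0.0000
k=6: j=0 S=32.4807 intr=47.3293 cont=46.6535 V=47.3293[EX]; j=1 S=47.5490 intr=32.2610 cont=31.5852 V=32.2610[EX]; j=2 S=69.6078 intr=10.2022 cont=11.6025 V=11.6025[hold]; j=3 S=101.9000 intr=0.0000 cont=0.0000 V=0.0000[hold]; j=4 S=149.1731 intr=0.0000 cont=0.0000 V=0.0000[hold]; j=5 S=218.3769 intr=0.0000 cont=0.0000 V=0.0000[hold]; j=6 S=319.6856 intr=0.0000 cont=0.0000 V=0.0000[hold]  S*(6)=47.5490
k=5: j=0 S=39.2992 intr=40.5108 cont=39.8350 V=40.5108[EX]; j=1 S=57.5307 intr=22.2793 cont=22.2627 V=22.2793[EX]; j=2 S=84.2202 intr=0.0000 cont=6.0423 V=6.0423[hold]; j=3 S=123.2913 intr=0.0000 cont=0.0000 V=0.0000[hold]; j=4 S=180.4881 intr=0.0000 cont=0.0000 V=0.0000[hold]; j=5 S=264.2195 intr=0.0000 cont=0.0000 V=0.0000[hold]  S*(5)=57.5307
k=4: j=0 S=47.5490 intr=32.2610 cont=31.5852 V=32.2610[EX]; j=1 S=69.6078 intr=10.2022 cont=14.4469 V=14.4469[hold]; j=2 S=101.9000 intr=0.0000 cont=3.1467 V=3.1467[hold]; j=3 S=149.1731 intr=0.0000 cont=0.0000 V=0.0000[hold]; j=4 S=218.3769 intr=0.0000 cont=0.0000 V=0.0000[hold]  S*(4)=47.5490
k=3: j=0 S=57.5307 intr=22.2793 cont=23.6017 V=23.6017[hold]; j=1 S=84.2202 intr=0.0000 cont=9.0049 V=9.0049[hold]; j=2 S=123.2913 intr=0.0000 cont=1.6387 V=1.6387[hold]; j=3 S=180.4881 intr=0.0000 cont=0.0000 V=0.0000[hold]  S*(3)=-
k=2: j=0 S=69.6078 intr=10.2022 cont=16.5303 V=16.5303[hold]; j=1 S=101.9000 intr=0.0000 cont=5.4610 V=5.4610[hold]; j=2 S=149.1731 intr=0.0000 cont=0.8534 V=0.8534[hold]  S*(2)=-
k=1: j=0 S=84.2202 intr=0.0000 cont=11.1794 V=11.1794[hold]; j=1 S=123.2913 intr=0.0000 cont=3.2457 V=3.2457[hold]  S*(1)=-
k=0: j=0 S=101.9000 intr=0.0000 cont=7.3498 V=7.3498[hold]  S*(0)=-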